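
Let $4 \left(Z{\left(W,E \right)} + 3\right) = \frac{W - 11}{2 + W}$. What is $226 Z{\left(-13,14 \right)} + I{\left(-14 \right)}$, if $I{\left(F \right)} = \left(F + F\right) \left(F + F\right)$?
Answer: $\frac{2522}{11} \approx 229.27$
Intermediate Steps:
$I{\left(F \right)} = 4 F^{2}$ ($I{\left(F \right)} = 2 F 2 F = 4 F^{2}$)
$Z{\left(W,E \right)} = -3 + \frac{-11 + W}{4 \left(2 + W\right)}$ ($Z{\left(W,E \right)} = -3 + \frac{\left(W - 11\right) \frac{1}{2 + W}}{4} = -3 + \frac{\left(-11 + W\right) \frac{1}{2 + W}}{4} = -3 + \frac{\frac{1}{2 + W} \left(-11 + W\right)}{4} = -3 + \frac{-11 + W}{4 \left(2 + W\right)}$)
$226 Z{\left(-13,14 \right)} + I{\left(-14 \right)} = 226 \frac{-35 - -143}{4 \left(2 - 13\right)} + 4 \left(-14\right)^{2} = 226 \frac{-35 + 143}{4 \left(-11\right)} + 4 \cdot 196 = 226 \cdot \frac{1}{4} \left(- \frac{1}{11}\right) 108 + 784 = 226 \left(- \frac{27}{11}\right) + 784 = - \frac{6102}{11} + 784 = \frac{2522}{11}$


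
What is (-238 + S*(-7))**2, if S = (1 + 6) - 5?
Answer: 63504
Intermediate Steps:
S = 2 (S = 7 - 5 = 2)
(-238 + S*(-7))**2 = (-238 + 2*(-7))**2 = (-238 - 14)**2 = (-252)**2 = 63504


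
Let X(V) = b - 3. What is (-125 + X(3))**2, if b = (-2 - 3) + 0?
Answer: 17689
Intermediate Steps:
b = -5 (b = -5 + 0 = -5)
X(V) = -8 (X(V) = -5 - 3 = -8)
(-125 + X(3))**2 = (-125 - 8)**2 = (-133)**2 = 17689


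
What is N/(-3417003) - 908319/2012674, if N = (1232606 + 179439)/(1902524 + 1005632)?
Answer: -4513065111364947811/10000149672037477716 ≈ -0.45130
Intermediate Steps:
N = 1412045/2908156 ≈ 0.48555
N/(-3417003) - 908319/2012674 = (1412045/2908156)/(-3417003) - 908319/2012674 = (1412045/2908156)*(-1/3417003) - 908319*1/2012674 = -1412045/9937177776468 - 908319/2012674 = -4513065111364947811/10000149672037477716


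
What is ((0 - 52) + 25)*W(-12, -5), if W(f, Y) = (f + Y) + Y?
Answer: 594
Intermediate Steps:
W(f, Y) = f + 2*Y (W(f, Y) = (Y + f) + Y = f + 2*Y)
((0 - 52) + 25)*W(-12, -5) = ((0 - 52) + 25)*(-12 + 2*(-5)) = (-52 + 25)*(-12 - 10) = -27*(-22) = 594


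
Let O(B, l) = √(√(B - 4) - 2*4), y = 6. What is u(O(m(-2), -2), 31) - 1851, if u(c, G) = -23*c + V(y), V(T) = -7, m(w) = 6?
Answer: -1858 - 23*I*√(8 - √2) ≈ -1858.0 - 59.024*I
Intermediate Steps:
O(B, l) = √(-8 + √(-4 + B)) (O(B, l) = √(√(-4 + B) - 8) = √(-8 + √(-4 + B)))
u(c, G) = -7 - 23*c (u(c, G) = -23*c - 7 = -7 - 23*c)
u(O(m(-2), -2), 31) - 1851 = (-7 - 23*√(-8 + √(-4 + 6))) - 1851 = (-7 - 23*√(-8 + √2)) - 1851 = -1858 - 23*√(-8 + √2)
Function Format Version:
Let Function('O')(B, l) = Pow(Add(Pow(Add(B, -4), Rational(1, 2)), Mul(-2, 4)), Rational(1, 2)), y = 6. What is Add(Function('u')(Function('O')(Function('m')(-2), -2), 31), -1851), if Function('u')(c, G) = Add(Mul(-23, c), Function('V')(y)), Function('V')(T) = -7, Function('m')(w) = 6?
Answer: Add(-1858, Mul(-23, I, Pow(Add(8, Mul(-1, Pow(2, Rational(1, 2)))), Rational(1, 2)))) ≈ Add(-1858.0, Mul(-59.024, I))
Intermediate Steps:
Function('O')(B, l) = Pow(Add(-8, Pow(Add(-4, B), Rational(1, 2))), Rational(1, 2)) (Function('O')(B, l) = Pow(Add(Pow(Add(-4, B), Rational(1, 2)), -8), Rational(1, 2)) = Pow(Add(-8, Pow(Add(-4, B), Rational(1, 2))), Rational(1, 2)))
Function('u')(c, G) = Add(-7, Mul(-23, c)) (Function('u')(c, G) = Add(Mul(-23, c), -7) = Add(-7, Mul(-23, c)))
Add(Function('u')(Function('O')(Function('m')(-2), -2), 31), -1851) = Add(Add(-7, Mul(-23, Pow(Add(-8, Pow(Add(-4, 6), Rational(1, 2))), Rational(1, 2)))), -1851) = Add(Add(-7, Mul(-23, Pow(Add(-8, Pow(2, Rational(1, 2))), Rational(1, 2)))), -1851) = Add(-1858, Mul(-23, Pow(Add(-8, Pow(2, Rational(1, 2))), Rational(1, 2))))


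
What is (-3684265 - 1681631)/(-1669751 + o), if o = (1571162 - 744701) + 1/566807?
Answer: 1013809138024/159327558343 ≈ 6.3631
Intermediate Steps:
o = 468443880028/566807 (o = 826461 + 1/566807 = 468443880028/566807 ≈ 8.2646e+5)
(-3684265 - 1681631)/(-1669751 + o) = (-3684265 - 1681631)/(-1669751 + 468443880028/566807) = -5365896/(-477982675029/566807) = -5365896*(-566807/477982675029) = 1013809138024/159327558343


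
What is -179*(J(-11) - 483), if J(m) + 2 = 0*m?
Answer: 86815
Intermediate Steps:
J(m) = -2 (J(m) = -2 + 0*m = -2 + 0 = -2)
-179*(J(-11) - 483) = -179*(-2 - 483) = -179*(-485) = 86815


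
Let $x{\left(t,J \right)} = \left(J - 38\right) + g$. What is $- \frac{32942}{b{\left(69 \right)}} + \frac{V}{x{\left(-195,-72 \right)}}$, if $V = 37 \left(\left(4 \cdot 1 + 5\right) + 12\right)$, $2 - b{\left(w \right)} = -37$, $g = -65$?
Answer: $- \frac{63683}{75} \approx -849.11$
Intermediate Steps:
$x{\left(t,J \right)} = -103 + J$ ($x{\left(t,J \right)} = \left(J - 38\right) - 65 = \left(-38 + J\right) - 65 = -103 + J$)
$b{\left(w \right)} = 39$ ($b{\left(w \right)} = 2 - -37 = 2 + 37 = 39$)
$V = 777$ ($V = 37 \left(\left(4 + 5\right) + 12\right) = 37 \left(9 + 12\right) = 37 \cdot 21 = 777$)
$- \frac{32942}{b{\left(69 \right)}} + \frac{V}{x{\left(-195,-72 \right)}} = - \frac{32942}{39} + \frac{777}{-103 - 72} = \left(-32942\right) \frac{1}{39} + \frac{777}{-175} = - \frac{2534}{3} + 777 \left(- \frac{1}{175}\right) = - \frac{2534}{3} - \frac{111}{25} = - \frac{63683}{75}$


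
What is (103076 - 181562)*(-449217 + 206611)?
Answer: 19041174516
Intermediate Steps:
(103076 - 181562)*(-449217 + 206611) = -78486*(-242606) = 19041174516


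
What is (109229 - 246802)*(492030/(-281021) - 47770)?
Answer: 1846898980159600/281021 ≈ 6.5721e+9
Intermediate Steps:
(109229 - 246802)*(492030/(-281021) - 47770) = -137573*(492030*(-1/281021) - 47770) = -137573*(-492030/281021 - 47770) = -137573*(-13424865200/281021) = 1846898980159600/281021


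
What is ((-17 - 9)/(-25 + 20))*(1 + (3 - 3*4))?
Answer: -208/5 ≈ -41.600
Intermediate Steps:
((-17 - 9)/(-25 + 20))*(1 + (3 - 3*4)) = (-26/(-5))*(1 + (3 - 12)) = (-26*(-1/5))*(1 - 9) = (26/5)*(-8) = -208/5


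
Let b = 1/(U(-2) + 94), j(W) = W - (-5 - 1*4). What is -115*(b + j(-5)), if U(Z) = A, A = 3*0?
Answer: -43355/94 ≈ -461.22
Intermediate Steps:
A = 0
U(Z) = 0
j(W) = 9 + W (j(W) = W - (-5 - 4) = W - 1*(-9) = W + 9 = 9 + W)
b = 1/94 (b = 1/(0 + 94) = 1/94 ≈ 0.010638)
-115*(b + j(-5)) = -115*(1/94 + (9 - 5)) = -115*(1/94 + 4) = -115*377/94 = -1*43355/94 = -43355/94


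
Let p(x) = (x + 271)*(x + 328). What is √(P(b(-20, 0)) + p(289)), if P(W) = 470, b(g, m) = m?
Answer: √345990 ≈ 588.21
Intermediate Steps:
p(x) = (271 + x)*(328 + x)
√(P(b(-20, 0)) + p(289)) = √(470 + (88888 + 289² + 599*289)) = √(470 + (88888 + 83521 + 173111)) = √(470 + 345520) = √345990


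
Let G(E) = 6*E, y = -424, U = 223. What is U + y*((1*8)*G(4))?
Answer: -81185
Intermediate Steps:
U + y*((1*8)*G(4)) = 223 - 424*1*8*6*4 = 223 - 3392*24 = 223 - 424*192 = 223 - 81408 = -81185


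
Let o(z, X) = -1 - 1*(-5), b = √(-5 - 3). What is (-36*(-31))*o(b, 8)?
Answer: 4464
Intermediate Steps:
b = 2*I*√2 (b = √(-8) = 2*I*√2 ≈ 2.8284*I)
o(z, X) = 4 (o(z, X) = -1 + 5 = 4)
(-36*(-31))*o(b, 8) = -36*(-31)*4 = 1116*4 = 4464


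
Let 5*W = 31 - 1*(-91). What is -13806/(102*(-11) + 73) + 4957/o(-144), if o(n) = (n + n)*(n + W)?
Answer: 2403724009/180662976 ≈ 13.305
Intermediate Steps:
W = 122/5 (W = (31 - 1*(-91))/5 = (31 + 91)/5 = (1/5)*122 = 122/5 ≈ 24.400)
o(n) = 2*n*(122/5 + n) (o(n) = (n + n)*(n + 122/5) = (2*n)*(122/5 + n) = 2*n*(122/5 + n))
-13806/(102*(-11) + 73) + 4957/o(-144) = -13806/(102*(-11) + 73) + 4957/(((2/5)*(-144)*(122 + 5*(-144)))) = -13806/(-1122 + 73) + 4957/(((2/5)*(-144)*(122 - 720))) = -13806/(-1049) + 4957/(((2/5)*(-144)*(-598))) = -13806*(-1/1049) + 4957/(172224/5) = 13806/1049 + 4957*(5/172224) = 13806/1049 + 24785/172224 = 2403724009/180662976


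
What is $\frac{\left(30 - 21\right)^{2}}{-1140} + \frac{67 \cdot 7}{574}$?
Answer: $\frac{11623}{15580} \approx 0.74602$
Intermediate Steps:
$\frac{\left(30 - 21\right)^{2}}{-1140} + \frac{67 \cdot 7}{574} = 9^{2} \left(- \frac{1}{1140}\right) + 469 \cdot \frac{1}{574} = 81 \left(- \frac{1}{1140}\right) + \frac{67}{82} = - \frac{27}{380} + \frac{67}{82} = \frac{11623}{15580}$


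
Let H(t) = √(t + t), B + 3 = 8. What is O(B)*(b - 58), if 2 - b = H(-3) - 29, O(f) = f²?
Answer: -675 - 25*I*√6 ≈ -675.0 - 61.237*I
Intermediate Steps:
B = 5 (B = -3 + 8 = 5)
H(t) = √2*√t (H(t) = √(2*t) = √2*√t)
b = 31 - I*√6 (b = 2 - (√2*√(-3) - 29) = 2 - (√2*(I*√3) - 29) = 2 - (I*√6 - 29) = 2 - (-29 + I*√6) = 2 + (29 - I*√6) = 31 - I*√6 ≈ 31.0 - 2.4495*I)
O(B)*(b - 58) = 5²*((31 - I*√6) - 58) = 25*(-27 - I*√6) = -675 - 25*I*√6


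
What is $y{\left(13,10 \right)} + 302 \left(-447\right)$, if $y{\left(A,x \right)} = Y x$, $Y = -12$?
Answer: $-135114$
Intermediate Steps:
$y{\left(A,x \right)} = - 12 x$
$y{\left(13,10 \right)} + 302 \left(-447\right) = \left(-12\right) 10 + 302 \left(-447\right) = -120 - 134994 = -135114$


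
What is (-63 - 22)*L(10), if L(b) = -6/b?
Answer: 51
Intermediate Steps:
(-63 - 22)*L(10) = (-63 - 22)*(-6/10) = -(-510)/10 = -85*(-⅗) = 51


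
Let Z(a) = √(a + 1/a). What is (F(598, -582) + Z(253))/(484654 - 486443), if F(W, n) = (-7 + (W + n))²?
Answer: -81/1789 - √16194530/452617 ≈ -0.054168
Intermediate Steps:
F(W, n) = (-7 + W + n)²
(F(598, -582) + Z(253))/(484654 - 486443) = ((-7 + 598 - 582)² + √(253 + 1/253))/(484654 - 486443) = (9² + √(253 + 1/253))/(-1789) = (81 + √(64010/253))*(-1/1789) = (81 + √16194530/253)*(-1/1789) = -81/1789 - √16194530/452617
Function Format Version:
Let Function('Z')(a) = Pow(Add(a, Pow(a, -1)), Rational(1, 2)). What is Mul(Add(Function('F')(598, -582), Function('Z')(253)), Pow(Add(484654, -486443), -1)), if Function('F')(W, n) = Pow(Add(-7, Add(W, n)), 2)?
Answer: Add(Rational(-81, 1789), Mul(Rational(-1, 452617), Pow(16194530, Rational(1, 2)))) ≈ -0.054168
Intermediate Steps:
Function('F')(W, n) = Pow(Add(-7, W, n), 2)
Mul(Add(Function('F')(598, -582), Function('Z')(253)), Pow(Add(484654, -486443), -1)) = Mul(Add(Pow(Add(-7, 598, -582), 2), Pow(Add(253, Pow(253, -1)), Rational(1, 2))), Pow(Add(484654, -486443), -1)) = Mul(Add(Pow(9, 2), Pow(Add(253, Rational(1, 253)), Rational(1, 2))), Pow(-1789, -1)) = Mul(Add(81, Pow(Rational(64010, 253), Rational(1, 2))), Rational(-1, 1789)) = Mul(Add(81, Mul(Rational(1, 253), Pow(16194530, Rational(1, 2)))), Rational(-1, 1789)) = Add(Rational(-81, 1789), Mul(Rational(-1, 452617), Pow(16194530, Rational(1, 2))))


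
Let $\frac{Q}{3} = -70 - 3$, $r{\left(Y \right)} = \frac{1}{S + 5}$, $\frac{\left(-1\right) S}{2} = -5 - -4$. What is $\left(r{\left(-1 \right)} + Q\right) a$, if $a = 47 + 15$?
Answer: $- \frac{94984}{7} \approx -13569.0$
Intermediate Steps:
$S = 2$ ($S = - 2 \left(-5 - -4\right) = - 2 \left(-5 + 4\right) = \left(-2\right) \left(-1\right) = 2$)
$r{\left(Y \right)} = \frac{1}{7}$ ($r{\left(Y \right)} = \frac{1}{2 + 5} = \frac{1}{7}$)
$Q = -219$ ($Q = 3 \left(-70 - 3\right) = 3 \left(-73\right) = -219$)
$a = 62$
$\left(r{\left(-1 \right)} + Q\right) a = \left(\frac{1}{7} - 219\right) 62 = \left(- \frac{1532}{7}\right) 62 = - \frac{94984}{7}$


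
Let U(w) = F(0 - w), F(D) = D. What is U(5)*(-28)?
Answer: 140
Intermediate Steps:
U(w) = -w (U(w) = 0 - w = -w)
U(5)*(-28) = -1*5*(-28) = -5*(-28) = 140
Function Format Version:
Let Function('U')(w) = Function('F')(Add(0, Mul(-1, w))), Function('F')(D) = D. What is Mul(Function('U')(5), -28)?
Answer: 140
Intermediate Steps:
Function('U')(w) = Mul(-1, w) (Function('U')(w) = Add(0, Mul(-1, w)) = Mul(-1, w))
Mul(Function('U')(5), -28) = Mul(Mul(-1, 5), -28) = Mul(-5, -28) = 140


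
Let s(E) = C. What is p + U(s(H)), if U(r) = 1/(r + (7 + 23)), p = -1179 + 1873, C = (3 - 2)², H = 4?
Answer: 21515/31 ≈ 694.03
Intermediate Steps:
C = 1 (C = 1² = 1)
p = 694
s(E) = 1
U(r) = 1/(30 + r) (U(r) = 1/(r + 30) = 1/(30 + r))
p + U(s(H)) = 694 + 1/(30 + 1) = 694 + 1/31 = 21515/31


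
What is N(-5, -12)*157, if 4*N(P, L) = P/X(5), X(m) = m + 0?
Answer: -157/4 ≈ -39.250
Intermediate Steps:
X(m) = m
N(P, L) = P/20 (N(P, L) = (P/5)/4 = P/20)
N(-5, -12)*157 = ((1/20)*(-5))*157 = -¼*157 = -157/4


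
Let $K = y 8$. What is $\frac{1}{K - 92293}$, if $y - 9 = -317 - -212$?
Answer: $- \frac{1}{93061} \approx -1.0746 \cdot 10^{-5}$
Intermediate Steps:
$y = -96$ ($y = 9 - 105 = -96$)
$K = -768$ ($K = \left(-96\right) 8 = -768$)
$\frac{1}{K - 92293} = \frac{1}{-768 - 92293} = \frac{1}{-93061} = - \frac{1}{93061}$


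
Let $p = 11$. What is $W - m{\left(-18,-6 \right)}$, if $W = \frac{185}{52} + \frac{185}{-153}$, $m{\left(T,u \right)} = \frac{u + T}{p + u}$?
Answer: $\frac{284369}{39780} \approx 7.1485$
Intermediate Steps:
$m{\left(T,u \right)} = \frac{T + u}{11 + u}$ ($m{\left(T,u \right)} = \frac{u + T}{11 + u} = \frac{T + u}{11 + u}$)
$W = \frac{18685}{7956}$ ($W = 185 \cdot \frac{1}{52} + 185 \left(- \frac{1}{153}\right) = \frac{185}{52} - \frac{185}{153} = \frac{18685}{7956} \approx 2.3485$)
$W - m{\left(-18,-6 \right)} = \frac{18685}{7956} - \frac{-18 - 6}{11 - 6} = \frac{18685}{7956} - \frac{1}{5} \left(-24\right) = \frac{18685}{7956} - - \frac{24}{5} = \frac{18685}{7956} + \frac{24}{5} = \frac{284369}{39780}$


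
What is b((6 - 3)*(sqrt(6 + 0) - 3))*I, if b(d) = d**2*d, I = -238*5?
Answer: 2602530 - 1060290*sqrt(6) ≈ 5360.5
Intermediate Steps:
I = -1190
b(d) = d**3
b((6 - 3)*(sqrt(6 + 0) - 3))*I = ((6 - 3)*(sqrt(6 + 0) - 3))**3*(-1190) = (3*(sqrt(6) - 3))**3*(-1190) = (3*(-3 + sqrt(6)))**3*(-1190) = (-9 + 3*sqrt(6))**3*(-1190) = -1190*(-9 + 3*sqrt(6))**3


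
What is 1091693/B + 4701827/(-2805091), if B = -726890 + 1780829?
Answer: -1893140637490/2956394803449 ≈ -0.64035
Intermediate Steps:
B = 1053939
1091693/B + 4701827/(-2805091) = 1091693/1053939 + 4701827/(-2805091) = 1091693*(1/1053939) + 4701827*(-1/2805091) = 1091693/1053939 - 4701827/2805091 = -1893140637490/2956394803449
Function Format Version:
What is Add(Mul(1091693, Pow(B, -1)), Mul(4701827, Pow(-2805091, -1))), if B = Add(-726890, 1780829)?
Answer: Rational(-1893140637490, 2956394803449) ≈ -0.64035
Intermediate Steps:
B = 1053939
Add(Mul(1091693, Pow(B, -1)), Mul(4701827, Pow(-2805091, -1))) = Add(Mul(1091693, Pow(1053939, -1)), Mul(4701827, Pow(-2805091, -1))) = Add(Mul(1091693, Rational(1, 1053939)), Mul(4701827, Rational(-1, 2805091))) = Add(Rational(1091693, 1053939), Rational(-4701827, 2805091)) = Rational(-1893140637490, 2956394803449)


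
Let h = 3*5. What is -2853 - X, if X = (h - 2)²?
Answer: -3022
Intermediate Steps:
h = 15
X = 169 (X = (15 - 2)² = 13² = 169)
-2853 - X = -2853 - 1*169 = -2853 - 169 = -3022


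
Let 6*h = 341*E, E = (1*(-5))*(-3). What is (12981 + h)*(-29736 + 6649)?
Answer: -638748029/2 ≈ -3.1937e+8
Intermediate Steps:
E = 15 (E = -5*(-3) = 15)
h = 1705/2 (h = (341*15)/6 = (1/6)*5115 = 1705/2 ≈ 852.50)
(12981 + h)*(-29736 + 6649) = (12981 + 1705/2)*(-29736 + 6649) = (27667/2)*(-23087) = -638748029/2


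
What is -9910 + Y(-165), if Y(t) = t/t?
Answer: -9909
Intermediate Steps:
Y(t) = 1
-9910 + Y(-165) = -9910 + 1 = -9909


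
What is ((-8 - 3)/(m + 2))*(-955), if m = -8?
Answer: -10505/6 ≈ -1750.8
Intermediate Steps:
((-8 - 3)/(m + 2))*(-955) = ((-8 - 3)/(-8 + 2))*(-955) = -11/(-6)*(-955) = -11*(-⅙)*(-955) = (11/6)*(-955) = -10505/6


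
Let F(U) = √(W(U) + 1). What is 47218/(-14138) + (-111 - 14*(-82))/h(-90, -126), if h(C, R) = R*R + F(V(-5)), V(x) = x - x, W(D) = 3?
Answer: -21619597/6602446 ≈ -3.2745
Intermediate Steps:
V(x) = 0
F(U) = 2 (F(U) = √(3 + 1) = √4 = 2)
h(C, R) = 2 + R² (h(C, R) = R*R + 2 = R² + 2 = 2 + R²)
47218/(-14138) + (-111 - 14*(-82))/h(-90, -126) = 47218/(-14138) + (-111 - 14*(-82))/(2 + (-126)²) = 47218*(-1/14138) + (-111 + 1148)/(2 + 15876) = -23609/7069 + 1037/15878 = -23609/7069 + 1037*(1/15878) = -23609/7069 + 61/934 = -21619597/6602446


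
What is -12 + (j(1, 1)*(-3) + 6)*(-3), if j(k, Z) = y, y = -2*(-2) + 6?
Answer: 60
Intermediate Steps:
y = 10 (y = 4 + 6 = 10)
j(k, Z) = 10
-12 + (j(1, 1)*(-3) + 6)*(-3) = -12 + (10*(-3) + 6)*(-3) = -12 + (-30 + 6)*(-3) = -12 - 24*(-3) = -12 + 72 = 60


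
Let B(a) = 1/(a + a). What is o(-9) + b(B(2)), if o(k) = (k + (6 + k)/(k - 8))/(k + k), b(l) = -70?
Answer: -3545/51 ≈ -69.510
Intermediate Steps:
B(a) = 1/(2*a)
o(k) = (k + (6 + k)/(-8 + k))/(2*k) (o(k) = (k + (6 + k)/(-8 + k))/((2*k)) = (k + (6 + k)/(-8 + k))*(1/(2*k)) = (k + (6 + k)/(-8 + k))/(2*k))
o(-9) + b(B(2)) = (½)*(6 + (-9)² - 7*(-9))/(-9*(-8 - 9)) - 70 = (½)*(-⅑)*(6 + 81 + 63)/(-17) - 70 = (½)*(-⅑)*(-1/17)*150 - 70 = 25/51 - 70 = -3545/51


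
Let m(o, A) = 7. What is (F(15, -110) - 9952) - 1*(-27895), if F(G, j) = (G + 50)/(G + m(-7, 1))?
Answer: 394811/22 ≈ 17946.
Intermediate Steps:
F(G, j) = (50 + G)/(7 + G) (F(G, j) = (G + 50)/(G + 7) = (50 + G)/(7 + G))
(F(15, -110) - 9952) - 1*(-27895) = ((50 + 15)/(7 + 15) - 9952) - 1*(-27895) = (65/22 - 9952) + 27895 = -218879/22 + 27895 = 394811/22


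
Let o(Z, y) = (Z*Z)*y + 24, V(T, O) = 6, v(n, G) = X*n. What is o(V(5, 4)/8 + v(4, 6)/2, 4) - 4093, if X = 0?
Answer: -16267/4 ≈ -4066.8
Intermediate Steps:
v(n, G) = 0 (v(n, G) = 0*n = 0)
o(Z, y) = 24 + y*Z² (o(Z, y) = Z²*y + 24 = y*Z² + 24 = 24 + y*Z²)
o(V(5, 4)/8 + v(4, 6)/2, 4) - 4093 = (24 + 4*(6/8 + 0/2)²) - 4093 = (24 + 4*(6*(⅛) + 0*(½))²) - 4093 = (24 + 4*(¾ + 0)²) - 4093 = (24 + 4*(¾)²) - 4093 = (24 + 4*(9/16)) - 4093 = (24 + 9/4) - 4093 = 105/4 - 4093 = -16267/4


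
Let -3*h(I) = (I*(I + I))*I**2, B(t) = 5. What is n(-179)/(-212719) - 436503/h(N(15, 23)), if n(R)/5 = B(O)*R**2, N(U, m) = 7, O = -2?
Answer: 274710922921/1021476638 ≈ 268.94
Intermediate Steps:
n(R) = 25*R**2 (n(R) = 5*(5*R**2) = 25*R**2)
h(I) = -2*I**4/3 (h(I) = -I*(I + I)*I**2/3 = -I*(2*I)*I**2/3 = -2*I**2*I**2/3 = -2*I**4/3)
n(-179)/(-212719) - 436503/h(N(15, 23)) = (25*(-179)**2)/(-212719) - 436503/((-2/3*7**4)) = (25*32041)*(-1/212719) - 436503/((-2/3*2401)) = 801025*(-1/212719) - 436503/(-4802/3) = -801025/212719 - 436503*(-3/4802) = -801025/212719 + 1309509/4802 = 274710922921/1021476638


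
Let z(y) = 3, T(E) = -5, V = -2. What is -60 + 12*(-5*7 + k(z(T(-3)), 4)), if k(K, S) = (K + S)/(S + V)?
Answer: -438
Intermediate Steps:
k(K, S) = (K + S)/(-2 + S) (k(K, S) = (K + S)/(S - 2) = (K + S)/(-2 + S))
-60 + 12*(-5*7 + k(z(T(-3)), 4)) = -60 + 12*(-5*7 + (3 + 4)/(-2 + 4)) = -60 + 12*(-35 + 7/2) = -60 + 12*(-63/2) = -60 - 378 = -438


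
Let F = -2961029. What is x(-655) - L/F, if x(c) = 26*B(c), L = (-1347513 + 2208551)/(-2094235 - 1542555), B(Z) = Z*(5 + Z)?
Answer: 59601733875832191981/5384320328455 ≈ 1.1070e+7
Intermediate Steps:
L = -430519/1818395 (L = 861038/(-3636790) = 861038*(-1/3636790) = -430519/1818395 ≈ -0.23676)
x(c) = 26*c*(5 + c) (x(c) = 26*(c*(5 + c)) = 26*c*(5 + c))
x(-655) - L/F = 26*(-655)*(5 - 655) - (-430519)/(1818395*(-2961029)) = 26*(-655)*(-650) - (-430519)*(-1)/(1818395*2961029) = 11069500 - 1*430519/5384320328455 = 11069500 - 430519/5384320328455 = 59601733875832191981/5384320328455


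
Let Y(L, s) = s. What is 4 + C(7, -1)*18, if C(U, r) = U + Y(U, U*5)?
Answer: 760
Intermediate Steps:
C(U, r) = 6*U (C(U, r) = U + U*5 = U + 5*U = 6*U)
4 + C(7, -1)*18 = 4 + (6*7)*18 = 4 + 42*18 = 4 + 756 = 760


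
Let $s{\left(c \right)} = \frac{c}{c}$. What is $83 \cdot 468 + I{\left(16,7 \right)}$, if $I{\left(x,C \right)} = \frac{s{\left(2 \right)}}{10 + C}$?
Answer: $\frac{660349}{17} \approx 38844.0$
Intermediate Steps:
$s{\left(c \right)} = 1$
$I{\left(x,C \right)} = \frac{1}{10 + C}$ ($I{\left(x,C \right)} = 1 \frac{1}{10 + C} = \frac{1}{10 + C}$)
$83 \cdot 468 + I{\left(16,7 \right)} = 83 \cdot 468 + \frac{1}{10 + 7} = 38844 + \frac{1}{17} = \frac{660349}{17}$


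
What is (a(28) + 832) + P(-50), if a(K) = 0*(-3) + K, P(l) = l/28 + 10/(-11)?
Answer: 132025/154 ≈ 857.30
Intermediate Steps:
P(l) = -10/11 + l/28 (P(l) = l*(1/28) + 10*(-1/11) = l/28 - 10/11 = -10/11 + l/28)
a(K) = K (a(K) = 0 + K = K)
(a(28) + 832) + P(-50) = (28 + 832) + (-10/11 + (1/28)*(-50)) = 860 + (-10/11 - 25/14) = 860 - 415/154 = 132025/154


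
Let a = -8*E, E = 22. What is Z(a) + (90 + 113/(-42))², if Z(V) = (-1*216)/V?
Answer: 147939593/19404 ≈ 7624.2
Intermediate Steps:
a = -176 (a = -8*22 = -176)
Z(V) = -216/V
Z(a) + (90 + 113/(-42))² = -216/(-176) + (90 + 113/(-42))² = -216*(-1/176) + (90 + 113*(-1/42))² = 27/22 + (90 - 113/42)² = 27/22 + (3667/42)² = 27/22 + 13446889/1764 = 147939593/19404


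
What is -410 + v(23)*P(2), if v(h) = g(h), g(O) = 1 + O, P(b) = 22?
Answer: 118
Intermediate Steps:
v(h) = 1 + h
-410 + v(23)*P(2) = -410 + (1 + 23)*22 = -410 + 24*22 = -410 + 528 = 118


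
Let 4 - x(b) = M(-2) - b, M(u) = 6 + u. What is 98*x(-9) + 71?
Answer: -811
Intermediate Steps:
x(b) = b (x(b) = 4 - ((6 - 2) - b) = 4 - (4 - b) = 4 + (-4 + b) = b)
98*x(-9) + 71 = 98*(-9) + 71 = -882 + 71 = -811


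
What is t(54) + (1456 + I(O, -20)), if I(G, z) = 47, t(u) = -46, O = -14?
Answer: 1457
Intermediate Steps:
t(54) + (1456 + I(O, -20)) = -46 + (1456 + 47) = -46 + 1503 = 1457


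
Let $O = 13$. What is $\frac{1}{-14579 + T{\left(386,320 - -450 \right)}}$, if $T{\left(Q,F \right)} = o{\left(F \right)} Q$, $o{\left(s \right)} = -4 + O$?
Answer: $- \frac{1}{11105} \approx -9.005 \cdot 10^{-5}$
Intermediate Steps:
$o{\left(s \right)} = 9$ ($o{\left(s \right)} = -4 + 13 = 9$)
$T{\left(Q,F \right)} = 9 Q$
$\frac{1}{-14579 + T{\left(386,320 - -450 \right)}} = \frac{1}{-14579 + 9 \cdot 386} = \frac{1}{-14579 + 3474} = \frac{1}{-11105} = - \frac{1}{11105}$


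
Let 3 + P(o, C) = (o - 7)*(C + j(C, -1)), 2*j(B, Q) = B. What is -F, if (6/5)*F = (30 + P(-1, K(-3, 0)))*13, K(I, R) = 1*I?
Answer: -1365/2 ≈ -682.50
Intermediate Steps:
K(I, R) = I
j(B, Q) = B/2
P(o, C) = -3 + 3*C*(-7 + o)/2 (P(o, C) = -3 + (o - 7)*(C + C/2) = -3 + (-7 + o)*(3*C/2) = -3 + 3*C*(-7 + o)/2)
F = 1365/2 (F = 5*((30 + (-3 - 21/2*(-3) + (3/2)*(-3)*(-1)))*13)/6 = 5*((30 + (-3 + 63/2 + 9/2))*13)/6 = 5*((30 + 33)*13)/6 = 5*(63*13)/6 = (5/6)*819 = 1365/2 ≈ 682.50)
-F = -1*1365/2 = -1365/2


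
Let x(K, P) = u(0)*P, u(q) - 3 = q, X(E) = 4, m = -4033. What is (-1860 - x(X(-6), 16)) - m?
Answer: 2125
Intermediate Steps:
u(q) = 3 + q
x(K, P) = 3*P (x(K, P) = (3 + 0)*P = 3*P)
(-1860 - x(X(-6), 16)) - m = (-1860 - 3*16) - 1*(-4033) = (-1860 - 1*48) + 4033 = (-1860 - 48) + 4033 = -1908 + 4033 = 2125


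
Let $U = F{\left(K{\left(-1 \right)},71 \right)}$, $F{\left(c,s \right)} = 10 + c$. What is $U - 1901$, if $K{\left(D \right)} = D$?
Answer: $-1892$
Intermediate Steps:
$U = 9$ ($U = 10 - 1 = 9$)
$U - 1901 = 9 - 1901 = -1892$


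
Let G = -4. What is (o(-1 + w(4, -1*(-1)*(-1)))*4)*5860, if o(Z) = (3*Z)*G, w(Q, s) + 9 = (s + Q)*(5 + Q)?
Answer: -4781760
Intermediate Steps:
w(Q, s) = -9 + (5 + Q)*(Q + s) (w(Q, s) = -9 + (s + Q)*(5 + Q) = -9 + (Q + s)*(5 + Q) = -9 + (5 + Q)*(Q + s))
o(Z) = -12*Z (o(Z) = (3*Z)*(-4) = -12*Z)
(o(-1 + w(4, -1*(-1)*(-1)))*4)*5860 = (-12*(-1 + (-9 + 4**2 + 5*4 + 5*(-1*(-1)*(-1)) + 4*(-1*(-1)*(-1))))*4)*5860 = (-12*(-1 + (-9 + 16 + 20 + 5*(1*(-1)) + 4*(1*(-1))))*4)*5860 = (-12*(-1 + (-9 + 16 + 20 + 5*(-1) + 4*(-1)))*4)*5860 = (-12*(-1 + (-9 + 16 + 20 - 5 - 4))*4)*5860 = (-12*(-1 + 18)*4)*5860 = (-12*17*4)*5860 = -204*4*5860 = -816*5860 = -4781760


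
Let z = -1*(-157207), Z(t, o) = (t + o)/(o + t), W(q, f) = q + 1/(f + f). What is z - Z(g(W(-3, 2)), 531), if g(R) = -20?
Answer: 157206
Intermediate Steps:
W(q, f) = q + 1/(2*f)
Z(t, o) = 1 (Z(t, o) = (o + t)/(o + t) = 1)
z = 157207
z - Z(g(W(-3, 2)), 531) = 157207 - 1*1 = 157207 - 1 = 157206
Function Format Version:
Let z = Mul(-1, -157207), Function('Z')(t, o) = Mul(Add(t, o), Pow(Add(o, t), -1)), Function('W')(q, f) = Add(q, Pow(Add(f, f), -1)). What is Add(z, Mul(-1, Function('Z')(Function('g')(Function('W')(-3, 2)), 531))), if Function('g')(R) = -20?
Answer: 157206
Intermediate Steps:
Function('W')(q, f) = Add(q, Mul(Rational(1, 2), Pow(f, -1))) (Function('W')(q, f) = Add(q, Pow(Mul(2, f), -1)) = Add(q, Mul(Rational(1, 2), Pow(f, -1))))
Function('Z')(t, o) = 1 (Function('Z')(t, o) = Mul(Add(o, t), Pow(Add(o, t), -1)) = 1)
z = 157207
Add(z, Mul(-1, Function('Z')(Function('g')(Function('W')(-3, 2)), 531))) = Add(157207, Mul(-1, 1)) = Add(157207, -1) = 157206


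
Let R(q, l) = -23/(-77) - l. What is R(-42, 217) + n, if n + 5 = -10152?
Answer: -798775/77 ≈ -10374.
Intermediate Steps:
R(q, l) = 23/77 - l (R(q, l) = -23*(-1/77) - l = 23/77 - l)
n = -10157 (n = -5 - 10152 = -10157)
R(-42, 217) + n = (23/77 - 1*217) - 10157 = (23/77 - 217) - 10157 = -16686/77 - 10157 = -798775/77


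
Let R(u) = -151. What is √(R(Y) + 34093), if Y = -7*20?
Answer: √33942 ≈ 184.23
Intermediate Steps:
Y = -140
√(R(Y) + 34093) = √(-151 + 34093) = √33942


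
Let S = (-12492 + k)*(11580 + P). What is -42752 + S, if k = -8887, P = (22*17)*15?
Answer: -367547762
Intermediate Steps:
P = 5610 (P = 374*15 = 5610)
S = -367505010 (S = (-12492 - 8887)*(11580 + 5610) = -21379*17190 = -367505010)
-42752 + S = -42752 - 367505010 = -367547762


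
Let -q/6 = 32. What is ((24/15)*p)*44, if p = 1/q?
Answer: -11/30 ≈ -0.36667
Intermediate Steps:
q = -192 (q = -6*32 = -192)
p = -1/192 (p = 1/(-192) = -1/192 ≈ -0.0052083)
((24/15)*p)*44 = ((24/15)*(-1/192))*44 = ((24*(1/15))*(-1/192))*44 = ((8/5)*(-1/192))*44 = -1/120*44 = -11/30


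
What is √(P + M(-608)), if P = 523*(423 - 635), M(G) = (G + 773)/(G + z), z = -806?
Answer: I*√221685264206/1414 ≈ 332.98*I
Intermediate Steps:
M(G) = (773 + G)/(-806 + G) (M(G) = (G + 773)/(G - 806) = (773 + G)/(-806 + G))
P = -110876 (P = 523*(-212) = -110876)
√(P + M(-608)) = √(-110876 + (773 - 608)/(-806 - 608)) = √(-110876 + 165/(-1414)) = √(-110876 - 1/1414*165) = √(-110876 - 165/1414) = √(-156778829/1414) = I*√221685264206/1414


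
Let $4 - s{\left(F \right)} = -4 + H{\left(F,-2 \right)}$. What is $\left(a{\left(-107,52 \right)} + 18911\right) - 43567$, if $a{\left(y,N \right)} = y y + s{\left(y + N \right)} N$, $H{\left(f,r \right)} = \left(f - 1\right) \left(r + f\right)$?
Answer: $-178775$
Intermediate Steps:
$H{\left(f,r \right)} = \left(-1 + f\right) \left(f + r\right)$
$s{\left(F \right)} = 6 - F^{2} + 3 F$ ($s{\left(F \right)} = 4 - \left(-4 + \left(F^{2} - F - -2 + F \left(-2\right)\right)\right) = 4 - \left(-4 + \left(F^{2} - F + 2 - 2 F\right)\right) = 4 - \left(-4 + \left(2 + F^{2} - 3 F\right)\right) = 4 - \left(-2 + F^{2} - 3 F\right) = 4 + \left(2 - F^{2} + 3 F\right) = 6 - F^{2} + 3 F$)
$a{\left(y,N \right)} = y^{2} + N \left(6 - \left(N + y\right)^{2} + 3 N + 3 y\right)$ ($a{\left(y,N \right)} = y y + \left(6 - \left(y + N\right)^{2} + 3 \left(y + N\right)\right) N = y^{2} + \left(6 - \left(N + y\right)^{2} + 3 \left(N + y\right)\right) N = y^{2} + \left(6 - \left(N + y\right)^{2} + \left(3 N + 3 y\right)\right) N = y^{2} + \left(6 - \left(N + y\right)^{2} + 3 N + 3 y\right) N = y^{2} + N \left(6 - \left(N + y\right)^{2} + 3 N + 3 y\right)$)
$\left(a{\left(-107,52 \right)} + 18911\right) - 43567 = \left(\left(\left(-107\right)^{2} + 52 \left(6 - \left(52 - 107\right)^{2} + 3 \cdot 52 + 3 \left(-107\right)\right)\right) + 18911\right) - 43567 = \left(\left(11449 + 52 \left(6 - \left(-55\right)^{2} + 156 - 321\right)\right) + 18911\right) - 43567 = \left(\left(11449 + 52 \left(6 - 3025 + 156 - 321\right)\right) + 18911\right) - 43567 = \left(\left(11449 + 52 \left(-3184\right)\right) + 18911\right) - 43567 = \left(\left(11449 - 165568\right) + 18911\right) - 43567 = \left(-154119 + 18911\right) - 43567 = -135208 - 43567 = -178775$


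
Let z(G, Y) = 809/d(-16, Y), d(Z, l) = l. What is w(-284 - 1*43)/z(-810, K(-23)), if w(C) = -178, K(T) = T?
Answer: 4094/809 ≈ 5.0606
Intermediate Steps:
z(G, Y) = 809/Y
w(-284 - 1*43)/z(-810, K(-23)) = -178/(809/(-23)) = -178/(809*(-1/23)) = -178/(-809/23) = -178*(-23/809) = 4094/809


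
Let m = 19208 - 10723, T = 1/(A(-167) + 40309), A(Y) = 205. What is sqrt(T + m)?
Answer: 3*sqrt(1547460549286)/40514 ≈ 92.114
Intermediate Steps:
T = 1/40514 (T = 1/(205 + 40309) = 1/40514 ≈ 2.4683e-5)
m = 8485
sqrt(T + m) = sqrt(1/40514 + 8485) = sqrt(343761291/40514) = 3*sqrt(1547460549286)/40514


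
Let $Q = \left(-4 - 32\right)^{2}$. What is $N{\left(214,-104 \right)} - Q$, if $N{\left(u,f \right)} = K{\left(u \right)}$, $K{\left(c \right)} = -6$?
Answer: $-1302$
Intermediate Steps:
$N{\left(u,f \right)} = -6$
$Q = 1296$ ($Q = \left(-36\right)^{2} = 1296$)
$N{\left(214,-104 \right)} - Q = -6 - 1296 = -1302$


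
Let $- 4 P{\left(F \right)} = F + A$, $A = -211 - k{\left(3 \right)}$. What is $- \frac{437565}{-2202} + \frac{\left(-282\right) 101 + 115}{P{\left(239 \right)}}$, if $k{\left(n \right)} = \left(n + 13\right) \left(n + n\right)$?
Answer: $- \frac{18341843}{12478} \approx -1469.9$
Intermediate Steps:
$k{\left(n \right)} = 2 n \left(13 + n\right)$ ($k{\left(n \right)} = \left(13 + n\right) 2 n = 2 n \left(13 + n\right)$)
$A = -307$ ($A = -211 - 2 \cdot 3 \left(13 + 3\right) = -211 - 2 \cdot 3 \cdot 16 = -211 - 96 = -307$)
$P{\left(F \right)} = \frac{307}{4} - \frac{F}{4}$ ($P{\left(F \right)} = - \frac{F - 307}{4} = - \frac{-307 + F}{4} = \frac{307}{4} - \frac{F}{4}$)
$- \frac{437565}{-2202} + \frac{\left(-282\right) 101 + 115}{P{\left(239 \right)}} = - \frac{437565}{-2202} + \frac{\left(-282\right) 101 + 115}{\frac{307}{4} - \frac{239}{4}} = \left(-437565\right) \left(- \frac{1}{2202}\right) + \frac{-28482 + 115}{\frac{307}{4} - \frac{239}{4}} = \frac{145855}{734} - \frac{28367}{17} = - \frac{18341843}{12478}$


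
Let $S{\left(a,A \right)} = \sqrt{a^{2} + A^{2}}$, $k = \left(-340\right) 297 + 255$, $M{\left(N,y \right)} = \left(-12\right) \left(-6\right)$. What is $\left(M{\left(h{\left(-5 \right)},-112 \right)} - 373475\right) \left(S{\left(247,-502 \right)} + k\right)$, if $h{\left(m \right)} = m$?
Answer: $37611017175 - 373403 \sqrt{313013} \approx 3.7402 \cdot 10^{10}$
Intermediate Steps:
$M{\left(N,y \right)} = 72$
$k = -100725$ ($k = -100980 + 255 = -100725$)
$S{\left(a,A \right)} = \sqrt{A^{2} + a^{2}}$
$\left(M{\left(h{\left(-5 \right)},-112 \right)} - 373475\right) \left(S{\left(247,-502 \right)} + k\right) = \left(72 - 373475\right) \left(\sqrt{\left(-502\right)^{2} + 247^{2}} - 100725\right) = - 373403 \left(\sqrt{252004 + 61009} - 100725\right) = - 373403 \left(\sqrt{313013} - 100725\right) = - 373403 \left(-100725 + \sqrt{313013}\right) = 37611017175 - 373403 \sqrt{313013}$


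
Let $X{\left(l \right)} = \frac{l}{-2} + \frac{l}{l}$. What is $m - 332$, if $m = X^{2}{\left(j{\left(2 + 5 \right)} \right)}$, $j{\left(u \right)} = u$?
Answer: $- \frac{1303}{4} \approx -325.75$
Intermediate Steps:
$X{\left(l \right)} = 1 - \frac{l}{2}$ ($X{\left(l \right)} = l \left(- \frac{1}{2}\right) + 1 = - \frac{l}{2} + 1 = 1 - \frac{l}{2}$)
$m = \frac{25}{4}$ ($m = \left(1 - \frac{2 + 5}{2}\right)^{2} = \left(1 - \frac{7}{2}\right)^{2} = \left(- \frac{5}{2}\right)^{2} = \frac{25}{4} \approx 6.25$)
$m - 332 = \frac{25}{4} - 332 = - \frac{1303}{4}$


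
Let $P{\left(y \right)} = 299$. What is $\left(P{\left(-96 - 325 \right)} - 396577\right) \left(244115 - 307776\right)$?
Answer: $25227453758$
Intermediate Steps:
$\left(P{\left(-96 - 325 \right)} - 396577\right) \left(244115 - 307776\right) = \left(299 - 396577\right) \left(244115 - 307776\right) = \left(-396278\right) \left(-63661\right) = 25227453758$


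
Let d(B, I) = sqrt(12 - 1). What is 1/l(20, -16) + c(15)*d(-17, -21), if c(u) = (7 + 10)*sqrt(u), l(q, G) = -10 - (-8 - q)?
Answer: 1/18 + 17*sqrt(165) ≈ 218.42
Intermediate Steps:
l(q, G) = -2 + q (l(q, G) = -10 + (8 + q) = -2 + q)
d(B, I) = sqrt(11)
c(u) = 17*sqrt(u)
1/l(20, -16) + c(15)*d(-17, -21) = 1/(-2 + 20) + (17*sqrt(15))*sqrt(11) = 1/18 + 17*sqrt(165)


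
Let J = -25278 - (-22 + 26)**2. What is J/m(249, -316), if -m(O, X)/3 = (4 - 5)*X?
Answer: 12647/474 ≈ 26.681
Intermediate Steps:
m(O, X) = 3*X (m(O, X) = -3*(4 - 5)*X = -(-3)*X = 3*X)
J = -25294 (J = -25278 - 1*4**2 = -25278 - 1*16 = -25278 - 16 = -25294)
J/m(249, -316) = -25294/(3*(-316)) = -25294/(-948) = -25294*(-1/948) = 12647/474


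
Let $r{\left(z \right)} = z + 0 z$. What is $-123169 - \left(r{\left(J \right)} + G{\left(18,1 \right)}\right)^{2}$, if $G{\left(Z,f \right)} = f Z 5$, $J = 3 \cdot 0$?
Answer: $-131269$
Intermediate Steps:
$J = 0$
$r{\left(z \right)} = z$ ($r{\left(z \right)} = z + 0 = z$)
$G{\left(Z,f \right)} = 5 Z f$ ($G{\left(Z,f \right)} = Z f 5 = 5 Z f$)
$-123169 - \left(r{\left(J \right)} + G{\left(18,1 \right)}\right)^{2} = -123169 - \left(0 + 5 \cdot 18 \cdot 1\right)^{2} = -123169 - \left(0 + 90\right)^{2} = -123169 - 90^{2} = -123169 - 8100 = -131269$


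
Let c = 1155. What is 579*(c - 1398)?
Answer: -140697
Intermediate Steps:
579*(c - 1398) = 579*(1155 - 1398) = 579*(-243) = -140697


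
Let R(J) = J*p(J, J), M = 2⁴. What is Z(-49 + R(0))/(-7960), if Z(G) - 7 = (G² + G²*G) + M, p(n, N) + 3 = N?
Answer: 23045/1592 ≈ 14.475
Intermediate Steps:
p(n, N) = -3 + N
M = 16
R(J) = J*(-3 + J)
Z(G) = 23 + G² + G³ (Z(G) = 7 + ((G² + G²*G) + 16) = 7 + ((G² + G³) + 16) = 7 + (16 + G² + G³) = 23 + G² + G³)
Z(-49 + R(0))/(-7960) = (23 + (-49 + 0*(-3 + 0))² + (-49 + 0*(-3 + 0))³)/(-7960) = (23 + (-49 + 0*(-3))² + (-49 + 0*(-3))³)*(-1/7960) = (23 + (-49 + 0)² + (-49 + 0)³)*(-1/7960) = (23 + (-49)² + (-49)³)*(-1/7960) = (23 + 2401 - 117649)*(-1/7960) = -115225*(-1/7960) = 23045/1592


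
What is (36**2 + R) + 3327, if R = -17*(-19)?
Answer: 4946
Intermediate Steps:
R = 323
(36**2 + R) + 3327 = (36**2 + 323) + 3327 = (1296 + 323) + 3327 = 1619 + 3327 = 4946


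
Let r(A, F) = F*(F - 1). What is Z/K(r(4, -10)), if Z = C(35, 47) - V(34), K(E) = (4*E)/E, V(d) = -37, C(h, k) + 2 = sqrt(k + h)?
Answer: 35/4 + sqrt(82)/4 ≈ 11.014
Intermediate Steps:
C(h, k) = -2 + sqrt(h + k) (C(h, k) = -2 + sqrt(k + h) = -2 + sqrt(h + k))
r(A, F) = F*(-1 + F)
K(E) = 4
Z = 35 + sqrt(82) (Z = (-2 + sqrt(35 + 47)) - 1*(-37) = (-2 + sqrt(82)) + 37 = 35 + sqrt(82) ≈ 44.055)
Z/K(r(4, -10)) = (35 + sqrt(82))/4 = (35 + sqrt(82))*(1/4) = 35/4 + sqrt(82)/4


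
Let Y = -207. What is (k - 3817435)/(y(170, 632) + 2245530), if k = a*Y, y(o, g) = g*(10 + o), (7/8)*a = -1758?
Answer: -23810797/16515030 ≈ -1.4418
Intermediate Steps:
a = -14064/7 (a = (8/7)*(-1758) = -14064/7 ≈ -2009.1)
k = 2911248/7 (k = -14064/7*(-207) = 2911248/7 ≈ 4.1589e+5)
(k - 3817435)/(y(170, 632) + 2245530) = (2911248/7 - 3817435)/(632*(10 + 170) + 2245530) = -23810797/(7*(632*180 + 2245530)) = -23810797/(7*(113760 + 2245530)) = -23810797/7/2359290 = -23810797/7*1/2359290 = -23810797/16515030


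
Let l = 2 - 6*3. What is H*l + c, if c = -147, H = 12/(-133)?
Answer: -19359/133 ≈ -145.56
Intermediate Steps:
H = -12/133 (H = 12*(-1/133) = -12/133 ≈ -0.090226)
l = -16 (l = 2 - 18 = -16)
H*l + c = -12/133*(-16) - 147 = 192/133 - 147 = -19359/133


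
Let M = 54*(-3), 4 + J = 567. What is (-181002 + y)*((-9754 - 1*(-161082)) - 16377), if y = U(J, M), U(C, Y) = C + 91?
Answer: -24338142948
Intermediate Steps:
J = 563 (J = -4 + 567 = 563)
M = -162
U(C, Y) = 91 + C
y = 654 (y = 91 + 563 = 654)
(-181002 + y)*((-9754 - 1*(-161082)) - 16377) = (-181002 + 654)*((-9754 - 1*(-161082)) - 16377) = -180348*((-9754 + 161082) - 16377) = -180348*(151328 - 16377) = -180348*134951 = -24338142948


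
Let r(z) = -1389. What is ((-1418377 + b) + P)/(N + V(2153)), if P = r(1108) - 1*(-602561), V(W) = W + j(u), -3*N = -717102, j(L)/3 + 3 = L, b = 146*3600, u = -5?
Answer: -291605/241163 ≈ -1.2092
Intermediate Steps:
b = 525600
j(L) = -9 + 3*L
N = 239034 (N = -⅓*(-717102) = 239034)
V(W) = -24 + W (V(W) = W + (-9 + 3*(-5)) = W + (-9 - 15) = W - 24 = -24 + W)
P = 601172 (P = -1389 - 1*(-602561) = -1389 + 602561 = 601172)
((-1418377 + b) + P)/(N + V(2153)) = ((-1418377 + 525600) + 601172)/(239034 + (-24 + 2153)) = (-892777 + 601172)/(239034 + 2129) = -291605/241163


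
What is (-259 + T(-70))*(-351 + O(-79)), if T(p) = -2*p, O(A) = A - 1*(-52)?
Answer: 44982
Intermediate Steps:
O(A) = 52 + A (O(A) = A + 52 = 52 + A)
(-259 + T(-70))*(-351 + O(-79)) = (-259 - 2*(-70))*(-351 + (52 - 79)) = (-259 + 140)*(-351 - 27) = -119*(-378) = 44982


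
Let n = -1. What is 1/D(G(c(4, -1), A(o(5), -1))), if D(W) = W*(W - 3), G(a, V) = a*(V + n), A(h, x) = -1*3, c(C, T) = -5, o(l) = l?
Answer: 1/340 ≈ 0.0029412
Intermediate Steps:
A(h, x) = -3
G(a, V) = a*(-1 + V) (G(a, V) = a*(V - 1) = a*(-1 + V))
D(W) = W*(-3 + W)
1/D(G(c(4, -1), A(o(5), -1))) = 1/((-5*(-1 - 3))*(-3 - 5*(-1 - 3))) = 1/((-5*(-4))*(-3 - 5*(-4))) = 1/(20*(-3 + 20)) = 1/(20*17) = 1/340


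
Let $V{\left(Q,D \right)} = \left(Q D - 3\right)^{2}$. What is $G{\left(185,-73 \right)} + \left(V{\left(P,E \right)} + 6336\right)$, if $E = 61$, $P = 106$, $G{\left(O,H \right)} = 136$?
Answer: $41776841$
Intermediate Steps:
$V{\left(Q,D \right)} = \left(-3 + D Q\right)^{2}$ ($V{\left(Q,D \right)} = \left(D Q - 3\right)^{2} = \left(-3 + D Q\right)^{2}$)
$G{\left(185,-73 \right)} + \left(V{\left(P,E \right)} + 6336\right) = 136 + \left(\left(-3 + 61 \cdot 106\right)^{2} + 6336\right) = 136 + \left(\left(-3 + 6466\right)^{2} + 6336\right) = 136 + \left(6463^{2} + 6336\right) = 136 + \left(41770369 + 6336\right) = 136 + 41776705 = 41776841$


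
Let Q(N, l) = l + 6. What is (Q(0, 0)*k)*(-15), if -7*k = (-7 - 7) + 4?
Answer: -900/7 ≈ -128.57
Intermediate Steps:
k = 10/7 (k = -((-7 - 7) + 4)/7 = -(-14 + 4)/7 = -⅐*(-10) = 10/7 ≈ 1.4286)
Q(N, l) = 6 + l
(Q(0, 0)*k)*(-15) = ((6 + 0)*(10/7))*(-15) = (6*(10/7))*(-15) = (60/7)*(-15) = -900/7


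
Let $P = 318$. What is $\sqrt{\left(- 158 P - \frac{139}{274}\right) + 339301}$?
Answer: $\frac{\sqrt{21701205246}}{274} \approx 537.64$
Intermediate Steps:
$\sqrt{\left(- 158 P - \frac{139}{274}\right) + 339301} = \sqrt{\left(\left(-158\right) 318 - \frac{139}{274}\right) + 339301} = \sqrt{\left(-50244 - \frac{139}{274}\right) + 339301} = \sqrt{- \frac{13766995}{274} + 339301} = \sqrt{\frac{79201479}{274}} = \frac{\sqrt{21701205246}}{274}$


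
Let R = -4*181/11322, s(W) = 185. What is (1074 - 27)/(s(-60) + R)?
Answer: 5927067/1046923 ≈ 5.6614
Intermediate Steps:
R = -362/5661 (R = -724*1/11322 = -362/5661 ≈ -0.063946)
(1074 - 27)/(s(-60) + R) = (1074 - 27)/(185 - 362/5661) = 1047/(1046923/5661) = 1047*(5661/1046923) = 5927067/1046923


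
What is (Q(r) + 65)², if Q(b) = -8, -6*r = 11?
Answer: 3249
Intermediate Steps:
r = -11/6 (r = -⅙*11 = -11/6 ≈ -1.8333)
(Q(r) + 65)² = (-8 + 65)² = 57² = 3249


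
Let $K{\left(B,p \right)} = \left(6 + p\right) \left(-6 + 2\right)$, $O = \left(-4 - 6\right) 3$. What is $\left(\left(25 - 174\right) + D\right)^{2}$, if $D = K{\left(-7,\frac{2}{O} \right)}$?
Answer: $\frac{6713281}{225} \approx 29837.0$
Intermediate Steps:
$O = -30$ ($O = \left(-4 - 6\right) 3 = \left(-10\right) 3 = -30$)
$K{\left(B,p \right)} = -24 - 4 p$ ($K{\left(B,p \right)} = \left(6 + p\right) \left(-4\right) = -24 - 4 p$)
$D = - \frac{356}{15}$ ($D = -24 - 4 \frac{2}{-30} = -24 - 4 \cdot 2 \left(- \frac{1}{30}\right) = -24 - - \frac{4}{15} = -24 + \frac{4}{15} = - \frac{356}{15} \approx -23.733$)
$\left(\left(25 - 174\right) + D\right)^{2} = \left(\left(25 - 174\right) - \frac{356}{15}\right)^{2} = \left(-149 - \frac{356}{15}\right)^{2} = \left(- \frac{2591}{15}\right)^{2} = \frac{6713281}{225}$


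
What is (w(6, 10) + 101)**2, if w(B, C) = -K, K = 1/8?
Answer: 651249/64 ≈ 10176.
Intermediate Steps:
K = 1/8 ≈ 0.12500
w(B, C) = -1/8 (w(B, C) = -1*1/8 = -1/8)
(w(6, 10) + 101)**2 = (-1/8 + 101)**2 = (807/8)**2 = 651249/64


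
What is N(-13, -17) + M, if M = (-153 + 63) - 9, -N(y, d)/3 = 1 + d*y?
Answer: -765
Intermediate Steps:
N(y, d) = -3 - 3*d*y (N(y, d) = -3*(1 + d*y) = -3 - 3*d*y)
M = -99 (M = -90 - 9 = -99)
N(-13, -17) + M = (-3 - 3*(-17)*(-13)) - 99 = (-3 - 663) - 99 = -666 - 99 = -765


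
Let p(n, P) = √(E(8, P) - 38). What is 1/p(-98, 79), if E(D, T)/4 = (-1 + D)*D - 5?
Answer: √166/166 ≈ 0.077615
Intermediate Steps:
E(D, T) = -20 + 4*D*(-1 + D) (E(D, T) = 4*((-1 + D)*D - 5) = 4*(D*(-1 + D) - 5) = 4*(-5 + D*(-1 + D)) = -20 + 4*D*(-1 + D))
p(n, P) = √166 (p(n, P) = √((-20 - 4*8 + 4*8²) - 38) = √((-20 - 32 + 4*64) - 38) = √((-20 - 32 + 256) - 38) = √(204 - 38) = √166)
1/p(-98, 79) = 1/(√166) = √166/166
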